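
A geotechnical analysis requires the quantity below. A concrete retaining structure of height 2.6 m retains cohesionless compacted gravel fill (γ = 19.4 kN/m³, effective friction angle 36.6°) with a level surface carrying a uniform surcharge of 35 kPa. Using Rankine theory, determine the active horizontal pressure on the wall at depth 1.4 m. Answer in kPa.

K_a = (1 − sin φ)/(1 + sin φ) = 0.2530.
σ_v = γz + q = 19.4 × 1.4 + 35 = 62.16 kPa.
σ_h = K_a σ_v = 0.2530 × 62.16 = 15.72 kPa.

15.7 kPa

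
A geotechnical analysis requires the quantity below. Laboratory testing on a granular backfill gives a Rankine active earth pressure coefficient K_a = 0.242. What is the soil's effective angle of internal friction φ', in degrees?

37.6°

K_a = tan²(45° − φ/2) ⇒ 45° − φ/2 = arctan(√0.242) = 26.19°.
φ = 2(45° − 26.19°) = 37.61°.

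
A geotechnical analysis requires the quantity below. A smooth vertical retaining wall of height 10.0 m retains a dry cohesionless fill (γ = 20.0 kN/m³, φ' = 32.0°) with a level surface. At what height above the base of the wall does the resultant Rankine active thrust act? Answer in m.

K_a = 0.3073.
The pressure distribution is triangular, so the resultant acts at H/3 above the base = 10.0/3 = 3.333 m.

3.33 m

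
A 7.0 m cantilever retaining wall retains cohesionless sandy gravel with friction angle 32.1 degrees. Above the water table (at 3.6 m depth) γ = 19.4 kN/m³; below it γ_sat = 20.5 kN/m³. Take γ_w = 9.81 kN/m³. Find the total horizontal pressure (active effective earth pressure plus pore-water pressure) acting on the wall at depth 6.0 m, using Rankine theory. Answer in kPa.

K_a = (1 − sin φ)/(1 + sin φ) = 0.3060.
γ' = 20.5 − 9.81 = 10.69 kN/m³.
Effective vertical stress at 6.0 m: σ'_v = 19.4×3.6 + 10.69×2.40 = 95.50 kPa.
σ'_h = K_a σ'_v = 0.3060 × 95.50 = 29.22 kPa; u = γ_w × 2.40 = 23.54 kPa.
Total σ_h = 29.22 + 23.54 = 52.77 kPa.

52.8 kPa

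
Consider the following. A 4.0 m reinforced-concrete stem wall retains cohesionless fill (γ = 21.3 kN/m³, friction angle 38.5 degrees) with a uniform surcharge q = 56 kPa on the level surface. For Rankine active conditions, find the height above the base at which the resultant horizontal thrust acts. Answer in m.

K_a = 0.2327.
Triangular part P₁ = ½K_aγH² = 39.64 at H/3 = 1.333 m; rectangular part P₂ = K_a q H = 52.11 at H/2 = 2.000 m.
ȳ = (P₁·1.333 + P₂·2.000)/(P₁+P₂) = 1.712 m.

1.71 m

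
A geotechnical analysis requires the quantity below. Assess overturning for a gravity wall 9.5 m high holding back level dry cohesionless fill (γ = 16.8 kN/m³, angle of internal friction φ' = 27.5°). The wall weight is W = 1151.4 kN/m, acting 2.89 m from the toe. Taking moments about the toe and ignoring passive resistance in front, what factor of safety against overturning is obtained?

K_a = tan²(45° − 27.5°/2) = 0.3682.
P_a = ½K_aγH² = 0.5×0.3682×16.8×9.5² = 279.2 kN/m, acting at H/3 = 3.167 m above the base.
Overturning moment M_o = P_a × H/3 = 279.2 × 3.167 = 884.0.
Resisting moment M_r = W × 2.89 = 1151.4 × 2.89 = 3328.
FS_overturning = M_r/M_o = 3328/884.0 = 3.764.

3.76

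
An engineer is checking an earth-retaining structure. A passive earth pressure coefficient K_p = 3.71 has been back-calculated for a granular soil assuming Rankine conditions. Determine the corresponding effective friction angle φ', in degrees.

35.1°

K_p = (1+sin φ)/(1−sin φ) ⇒ sin φ = (K_p − 1)/(K_p + 1) = 0.5754.
φ = arcsin(0.5754) = 35.13°.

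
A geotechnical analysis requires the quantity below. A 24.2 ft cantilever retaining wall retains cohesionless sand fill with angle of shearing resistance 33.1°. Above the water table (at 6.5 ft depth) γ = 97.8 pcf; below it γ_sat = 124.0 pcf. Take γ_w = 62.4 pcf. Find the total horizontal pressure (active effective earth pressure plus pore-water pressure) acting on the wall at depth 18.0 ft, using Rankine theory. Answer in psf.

K_a = (1 − sin φ)/(1 + sin φ) = 0.2936.
γ' = 124.0 − 62.4 = 61.60 pcf.
Effective vertical stress at 18.0 ft: σ'_v = 97.8×6.5 + 61.60×11.5 = 1344 psf.
σ'_h = K_a σ'_v = 0.2936 × 1344 = 394.6 psf; u = γ_w × 11.5 = 717.6 psf.
Total σ_h = 394.6 + 717.6 = 1112 psf.

1110 psf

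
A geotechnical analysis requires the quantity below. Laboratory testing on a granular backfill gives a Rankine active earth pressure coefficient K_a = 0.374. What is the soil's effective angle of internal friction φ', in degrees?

27.1°

K_a = tan²(45° − φ/2) ⇒ 45° − φ/2 = arctan(√0.374) = 31.45°.
φ = 2(45° − 31.45°) = 27.10°.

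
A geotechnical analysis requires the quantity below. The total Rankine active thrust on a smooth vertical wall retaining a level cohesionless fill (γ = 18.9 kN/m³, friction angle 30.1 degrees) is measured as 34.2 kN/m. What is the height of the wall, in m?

3.30 m

K_a = 0.3320. P_a = ½ K_a γ H² ⇒ H = √(2P_a/(K_a γ)).
H = √(2×34.2/(0.3320×18.9)) = 3.302 m.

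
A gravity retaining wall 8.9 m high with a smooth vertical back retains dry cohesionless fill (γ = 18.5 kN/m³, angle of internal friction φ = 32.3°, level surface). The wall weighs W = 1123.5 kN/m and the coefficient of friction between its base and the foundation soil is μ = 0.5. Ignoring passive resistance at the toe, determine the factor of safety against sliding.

2.53

K_a = tan²(45° − 32.3°/2) = 0.3035.
P_a = ½K_aγH² = 0.5×0.3035×18.5×8.9² = 222.4 kN/m, acting at H/3 = 2.967 m above the base.
FS_sliding = μW / P_a = 0.5×1123.5 / 222.4 = 2.526.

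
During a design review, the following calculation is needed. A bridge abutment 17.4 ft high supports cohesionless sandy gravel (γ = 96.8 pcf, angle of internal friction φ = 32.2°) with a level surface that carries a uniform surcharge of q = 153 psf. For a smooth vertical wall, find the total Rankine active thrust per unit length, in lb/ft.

K_a = tan²(45° − φ/2) = 0.3047.
Soil triangle: ½ K_a γ H² = 0.5×0.3047×96.8×17.4² = 4465 lb/ft.
Surcharge rectangle: K_a q H = 0.3047×153×17.4 = 811.3 lb/ft.
Total = 4465 + 811.3 = 5277 lb/ft.

5280 lb/ft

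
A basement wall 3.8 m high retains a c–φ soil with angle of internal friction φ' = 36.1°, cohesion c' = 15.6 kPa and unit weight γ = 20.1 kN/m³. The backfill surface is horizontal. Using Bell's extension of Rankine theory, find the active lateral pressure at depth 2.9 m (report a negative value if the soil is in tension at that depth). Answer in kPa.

K_a = (1 − sin φ)/(1 + sin φ) = 0.2585.
σ_a = K_a γ z − 2c√K_a = 0.2585×20.1×2.9 − 2×15.6×0.5084 = -0.7951 kPa.

-0.795 kPa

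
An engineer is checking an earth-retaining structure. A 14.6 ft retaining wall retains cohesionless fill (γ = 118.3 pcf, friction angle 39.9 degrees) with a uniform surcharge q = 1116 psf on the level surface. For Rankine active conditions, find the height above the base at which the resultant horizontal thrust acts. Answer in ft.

6.24 ft

K_a = 0.2184.
Triangular part P₁ = ½K_aγH² = 2754 at H/3 = 4.867 ft; rectangular part P₂ = K_a q H = 3559 at H/2 = 7.300 ft.
ȳ = (P₁·4.867 + P₂·7.300)/(P₁+P₂) = 6.238 ft.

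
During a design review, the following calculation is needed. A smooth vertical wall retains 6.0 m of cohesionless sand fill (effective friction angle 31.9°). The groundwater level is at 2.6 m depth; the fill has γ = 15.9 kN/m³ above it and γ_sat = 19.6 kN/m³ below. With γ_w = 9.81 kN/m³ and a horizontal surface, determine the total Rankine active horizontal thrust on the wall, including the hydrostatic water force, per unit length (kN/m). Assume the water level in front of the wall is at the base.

134 kN/m

K_a = tan²(45° − φ/2) = 0.3085.
γ' = 19.6 − 9.81 = 9.790 kN/m³. Depth below WT = 3.4 m.
σ'_h at WT = K_a γ d_w = 12.75 kPa; at base = 12.75 + K_a γ' × 3.4 = 23.02 kPa.
P₁ (0–2.6 m) = ½×12.75×2.6 = 16.58. P₂ (2.6–6.0 m) = ½(12.75+23.02)×3.4 = 60.82.
P_w = ½ γ_w h₂² = 0.5×9.81×3.4² = 56.70. Total = 16.58+60.82+56.70 = 134.1 kN/m.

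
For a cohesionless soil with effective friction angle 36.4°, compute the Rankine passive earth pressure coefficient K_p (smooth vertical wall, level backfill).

3.92

K_p = (1 + sin φ)/(1 − sin φ) = tan²(45° + 36.4°/2) = 3.919.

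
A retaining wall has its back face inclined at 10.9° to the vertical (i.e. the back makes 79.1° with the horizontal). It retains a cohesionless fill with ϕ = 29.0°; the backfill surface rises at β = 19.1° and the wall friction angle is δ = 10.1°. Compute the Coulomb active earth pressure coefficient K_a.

0.557

K_a = sin²(α+φ) / [sin²α · sin(α−δ) · (1 + √{sin(φ+δ)sin(φ−β) / (sin(α−δ)sin(α+β))})²].
With α = 79.1°, φ = 29.0°, δ = 10.1°, β = 19.1°: K_a = 0.5568.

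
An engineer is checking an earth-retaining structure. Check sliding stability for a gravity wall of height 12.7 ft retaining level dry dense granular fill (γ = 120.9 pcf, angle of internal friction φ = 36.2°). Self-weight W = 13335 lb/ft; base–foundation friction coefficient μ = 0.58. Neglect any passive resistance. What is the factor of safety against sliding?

K_a = tan²(45° − 36.2°/2) = 0.2574.
P_a = ½K_aγH² = 0.5×0.2574×120.9×12.7² = 2509 lb/ft, acting at H/3 = 4.233 ft above the base.
FS_sliding = μW / P_a = 0.58×13335 / 2509 = 3.082.

3.08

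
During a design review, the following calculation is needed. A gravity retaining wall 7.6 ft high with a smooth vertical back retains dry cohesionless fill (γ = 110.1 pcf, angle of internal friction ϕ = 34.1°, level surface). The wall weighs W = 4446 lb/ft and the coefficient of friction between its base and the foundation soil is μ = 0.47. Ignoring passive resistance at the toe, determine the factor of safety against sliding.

2.33

K_a = tan²(45° − 34.1°/2) = 0.2815.
P_a = ½K_aγH² = 0.5×0.2815×110.1×7.6² = 895.2 lb/ft, acting at H/3 = 2.533 ft above the base.
FS_sliding = μW / P_a = 0.47×4446 / 895.2 = 2.334.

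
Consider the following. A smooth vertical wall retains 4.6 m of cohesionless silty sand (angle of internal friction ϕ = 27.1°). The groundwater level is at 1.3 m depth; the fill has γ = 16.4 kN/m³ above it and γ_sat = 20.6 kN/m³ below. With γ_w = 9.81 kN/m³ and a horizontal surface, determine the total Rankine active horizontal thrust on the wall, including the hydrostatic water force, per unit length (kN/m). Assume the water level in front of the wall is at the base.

K_a = tan²(45° − φ/2) = 0.3741.
γ' = 20.6 − 9.81 = 10.79 kN/m³. Depth below WT = 3.3 m.
σ'_h at WT = K_a γ d_w = 7.975 kPa; at base = 7.975 + K_a γ' × 3.3 = 21.29 kPa.
P₁ (0–1.3 m) = ½×7.975×1.3 = 5.184. P₂ (1.3–4.6 m) = ½(7.975+21.29)×3.3 = 48.29.
P_w = ½ γ_w h₂² = 0.5×9.81×3.3² = 53.42. Total = 5.184+48.29+53.42 = 106.9 kN/m.

107 kN/m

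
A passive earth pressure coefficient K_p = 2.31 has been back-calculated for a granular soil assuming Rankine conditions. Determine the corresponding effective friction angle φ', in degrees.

23.3°

K_p = (1+sin φ)/(1−sin φ) ⇒ sin φ = (K_p − 1)/(K_p + 1) = 0.3958.
φ = arcsin(0.3958) = 23.31°.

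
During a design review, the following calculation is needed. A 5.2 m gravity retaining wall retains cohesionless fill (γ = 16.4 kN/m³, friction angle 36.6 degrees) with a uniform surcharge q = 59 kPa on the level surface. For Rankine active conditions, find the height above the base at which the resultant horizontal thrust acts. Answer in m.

K_a = 0.2530.
Triangular part P₁ = ½K_aγH² = 56.09 at H/3 = 1.733 m; rectangular part P₂ = K_a q H = 77.61 at H/2 = 2.600 m.
ȳ = (P₁·1.733 + P₂·2.600)/(P₁+P₂) = 2.236 m.

2.24 m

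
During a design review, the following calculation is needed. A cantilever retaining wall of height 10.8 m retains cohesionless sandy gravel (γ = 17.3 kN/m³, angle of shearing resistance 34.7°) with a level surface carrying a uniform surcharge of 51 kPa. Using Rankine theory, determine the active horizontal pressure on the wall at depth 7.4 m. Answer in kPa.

49.1 kPa

K_a = (1 − sin φ)/(1 + sin φ) = 0.2745.
σ_v = γz + q = 17.3 × 7.4 + 51 = 179.0 kPa.
σ_h = K_a σ_v = 0.2745 × 179.0 = 49.14 kPa.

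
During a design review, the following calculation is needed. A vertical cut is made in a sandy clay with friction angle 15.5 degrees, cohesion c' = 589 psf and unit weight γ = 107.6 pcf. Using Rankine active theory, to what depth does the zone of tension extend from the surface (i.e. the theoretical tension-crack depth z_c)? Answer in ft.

K_a = tan²(45° − 15.5°/2) = 0.5782; √K_a = 0.7604.
The active pressure is zero where K_a γ z = 2c√K_a, so z_c = 2c/(γ√K_a) = 2×589/(107.6×0.7604) = 14.40 ft.

14.4 ft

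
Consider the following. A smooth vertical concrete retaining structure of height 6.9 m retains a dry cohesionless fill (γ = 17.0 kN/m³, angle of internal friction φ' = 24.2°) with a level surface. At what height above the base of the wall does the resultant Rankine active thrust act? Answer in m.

2.30 m

K_a = 0.4185.
The pressure distribution is triangular, so the resultant acts at H/3 above the base = 6.9/3 = 2.300 m.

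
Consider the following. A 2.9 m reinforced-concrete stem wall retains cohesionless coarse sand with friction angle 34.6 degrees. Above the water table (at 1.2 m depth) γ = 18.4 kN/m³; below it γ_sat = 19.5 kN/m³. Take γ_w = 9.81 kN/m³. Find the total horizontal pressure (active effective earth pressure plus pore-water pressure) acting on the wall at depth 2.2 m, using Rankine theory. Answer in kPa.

18.6 kPa

K_a = (1 − sin φ)/(1 + sin φ) = 0.2756.
γ' = 19.5 − 9.81 = 9.690 kN/m³.
Effective vertical stress at 2.2 m: σ'_v = 18.4×1.2 + 9.690×1.00 = 31.77 kPa.
σ'_h = K_a σ'_v = 0.2756 × 31.77 = 8.757 kPa; u = γ_w × 1.00 = 9.810 kPa.
Total σ_h = 8.757 + 9.810 = 18.57 kPa.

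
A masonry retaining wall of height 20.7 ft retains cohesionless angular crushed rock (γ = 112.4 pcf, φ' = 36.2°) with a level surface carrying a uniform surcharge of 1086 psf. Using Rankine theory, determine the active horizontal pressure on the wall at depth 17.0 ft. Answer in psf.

771 psf

K_a = (1 − sin φ)/(1 + sin φ) = 0.2574.
σ_v = γz + q = 112.4 × 17.0 + 1086 = 2997 psf.
σ_h = K_a σ_v = 0.2574 × 2997 = 771.3 psf.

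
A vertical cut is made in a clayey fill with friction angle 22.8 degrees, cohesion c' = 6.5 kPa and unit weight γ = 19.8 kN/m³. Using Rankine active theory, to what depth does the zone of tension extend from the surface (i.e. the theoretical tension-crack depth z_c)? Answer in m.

0.988 m

K_a = tan²(45° − 22.8°/2) = 0.4414; √K_a = 0.6644.
The active pressure is zero where K_a γ z = 2c√K_a, so z_c = 2c/(γ√K_a) = 2×6.5/(19.8×0.6644) = 0.9882 m.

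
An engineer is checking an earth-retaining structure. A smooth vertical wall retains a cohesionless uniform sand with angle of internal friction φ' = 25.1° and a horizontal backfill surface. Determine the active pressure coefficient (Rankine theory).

0.404

K_a = tan²(45° − φ/2) = tan²(32.45°) = 0.4043.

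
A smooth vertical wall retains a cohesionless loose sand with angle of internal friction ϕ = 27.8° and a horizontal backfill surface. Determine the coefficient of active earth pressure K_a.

K_a = (1 − sin φ)/(1 + sin φ) = (1 − sin 27.8°)/(1 + sin 27.8°) = 0.3639.

0.364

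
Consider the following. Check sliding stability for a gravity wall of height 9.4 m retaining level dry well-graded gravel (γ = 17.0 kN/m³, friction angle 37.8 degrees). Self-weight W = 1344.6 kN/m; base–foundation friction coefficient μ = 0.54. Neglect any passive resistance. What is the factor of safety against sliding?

4.03

K_a = tan²(45° − 37.8°/2) = 0.2400.
P_a = ½K_aγH² = 0.5×0.2400×17.0×9.4² = 180.3 kN/m, acting at H/3 = 3.133 m above the base.
FS_sliding = μW / P_a = 0.54×1344.6 / 180.3 = 4.028.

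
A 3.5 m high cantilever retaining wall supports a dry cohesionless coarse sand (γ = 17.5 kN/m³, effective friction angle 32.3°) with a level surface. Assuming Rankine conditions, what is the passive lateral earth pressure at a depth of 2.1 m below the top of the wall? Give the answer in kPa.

121 kPa

K_p = (1 + sin φ)/(1 − sin φ) = 3.295.
σ_h = K_p γ z = 3.295 × 17.5 × 2.1 = 121.1 kPa.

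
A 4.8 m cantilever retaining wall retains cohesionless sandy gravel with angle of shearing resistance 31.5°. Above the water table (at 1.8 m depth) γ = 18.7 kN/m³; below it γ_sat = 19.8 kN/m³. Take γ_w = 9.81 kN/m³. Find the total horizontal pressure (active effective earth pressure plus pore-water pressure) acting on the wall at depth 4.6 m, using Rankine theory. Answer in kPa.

46.8 kPa

K_a = (1 − sin φ)/(1 + sin φ) = 0.3136.
γ' = 19.8 − 9.81 = 9.990 kN/m³.
Effective vertical stress at 4.6 m: σ'_v = 18.7×1.8 + 9.990×2.80 = 61.63 kPa.
σ'_h = K_a σ'_v = 0.3136 × 61.63 = 19.33 kPa; u = γ_w × 2.80 = 27.47 kPa.
Total σ_h = 19.33 + 27.47 = 46.80 kPa.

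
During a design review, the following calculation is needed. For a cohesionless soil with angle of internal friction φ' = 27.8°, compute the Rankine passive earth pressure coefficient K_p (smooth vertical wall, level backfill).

K_p = (1 + sin φ)/(1 − sin φ) = tan²(45° + 27.8°/2) = 2.748.

2.75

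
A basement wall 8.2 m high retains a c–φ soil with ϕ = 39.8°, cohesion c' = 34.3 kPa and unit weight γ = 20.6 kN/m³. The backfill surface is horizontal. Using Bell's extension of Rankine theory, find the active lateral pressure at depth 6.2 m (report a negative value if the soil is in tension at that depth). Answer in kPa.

-4.11 kPa

K_a = (1 − sin φ)/(1 + sin φ) = 0.2194.
σ_a = K_a γ z − 2c√K_a = 0.2194×20.6×6.2 − 2×34.3×0.4684 = -4.109 kPa.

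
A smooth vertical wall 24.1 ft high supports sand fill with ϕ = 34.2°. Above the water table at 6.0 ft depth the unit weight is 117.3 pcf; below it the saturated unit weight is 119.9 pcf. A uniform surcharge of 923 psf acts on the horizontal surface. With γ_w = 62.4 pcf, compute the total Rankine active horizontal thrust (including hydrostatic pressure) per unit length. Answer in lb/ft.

K_a = tan²(45° − φ/2) = 0.2803.
γ' = 119.9 − 62.4 = 57.50 pcf. h₂ = H − d_w = 18.1 ft.
σ'_h: at surface K_a·q = 258.8; at WT K_a(q+γd_w) = 456.1; at base K_a(q+γd_w+γ'h₂) = 747.8 psf.
P₁ = ½(258.8+456.1)×6.0 = 2144; P₂ = ½(456.1+747.8)×18.1 = 10900; P_w = ½γ_w h₂² = 10220.
Total = 2144+10900+10220 = 23260 lb/ft.

23300 lb/ft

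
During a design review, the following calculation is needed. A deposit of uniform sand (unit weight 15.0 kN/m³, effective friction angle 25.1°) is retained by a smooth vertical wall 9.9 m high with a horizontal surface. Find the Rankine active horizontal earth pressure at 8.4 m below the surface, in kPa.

50.9 kPa

K_a = (1 − sin φ)/(1 + sin φ) = 0.4043.
σ_h = K_a γ z = 0.4043 × 15.0 × 8.4 = 50.94 kPa.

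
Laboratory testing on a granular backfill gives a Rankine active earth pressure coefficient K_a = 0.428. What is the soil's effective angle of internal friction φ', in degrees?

23.6°

K_a = tan²(45° − φ/2) ⇒ 45° − φ/2 = arctan(√0.428) = 33.19°.
φ = 2(45° − 33.19°) = 23.61°.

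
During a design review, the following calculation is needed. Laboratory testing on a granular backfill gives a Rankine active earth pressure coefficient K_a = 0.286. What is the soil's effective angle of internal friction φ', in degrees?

33.7°

K_a = tan²(45° − φ/2) ⇒ 45° − φ/2 = arctan(√0.286) = 28.14°.
φ = 2(45° − 28.14°) = 33.73°.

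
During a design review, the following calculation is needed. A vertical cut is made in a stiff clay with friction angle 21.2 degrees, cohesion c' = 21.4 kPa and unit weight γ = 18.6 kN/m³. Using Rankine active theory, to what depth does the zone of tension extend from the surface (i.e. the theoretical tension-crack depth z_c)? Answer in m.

3.36 m

K_a = tan²(45° − 21.2°/2) = 0.4688; √K_a = 0.6847.
The active pressure is zero where K_a γ z = 2c√K_a, so z_c = 2c/(γ√K_a) = 2×21.4/(18.6×0.6847) = 3.361 m.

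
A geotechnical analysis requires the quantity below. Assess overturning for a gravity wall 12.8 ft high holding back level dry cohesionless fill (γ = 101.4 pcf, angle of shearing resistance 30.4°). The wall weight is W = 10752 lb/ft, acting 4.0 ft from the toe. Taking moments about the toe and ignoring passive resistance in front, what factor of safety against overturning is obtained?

3.70

K_a = tan²(45° − 30.4°/2) = 0.3280.
P_a = ½K_aγH² = 0.5×0.3280×101.4×12.8² = 2725 lb/ft, acting at H/3 = 4.267 ft above the base.
Overturning moment M_o = P_a × H/3 = 2725 × 4.267 = 11620.
Resisting moment M_r = W × 4.0 = 10752 × 4.0 = 43010.
FS_overturning = M_r/M_o = 43010/11620 = 3.700.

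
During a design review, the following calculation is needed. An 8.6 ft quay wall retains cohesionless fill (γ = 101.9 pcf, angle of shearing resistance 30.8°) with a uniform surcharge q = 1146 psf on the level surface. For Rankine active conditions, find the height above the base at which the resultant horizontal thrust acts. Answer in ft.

3.90 ft

K_a = 0.3227.
Triangular part P₁ = ½K_aγH² = 1216 at H/3 = 2.867 ft; rectangular part P₂ = K_a q H = 3181 at H/2 = 4.300 ft.
ȳ = (P₁·2.867 + P₂·4.300)/(P₁+P₂) = 3.904 ft.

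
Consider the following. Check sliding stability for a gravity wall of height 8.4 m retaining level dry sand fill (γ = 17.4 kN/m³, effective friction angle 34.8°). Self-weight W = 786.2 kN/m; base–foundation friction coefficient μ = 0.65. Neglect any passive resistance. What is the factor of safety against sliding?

K_a = tan²(45° − 34.8°/2) = 0.2733.
P_a = ½K_aγH² = 0.5×0.2733×17.4×8.4² = 167.8 kN/m, acting at H/3 = 2.800 m above the base.
FS_sliding = μW / P_a = 0.65×786.2 / 167.8 = 3.046.

3.05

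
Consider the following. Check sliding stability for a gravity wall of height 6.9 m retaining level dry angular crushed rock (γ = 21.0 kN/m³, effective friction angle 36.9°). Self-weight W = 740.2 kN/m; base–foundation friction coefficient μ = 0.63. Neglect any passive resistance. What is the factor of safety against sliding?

3.74

K_a = tan²(45° − 36.9°/2) = 0.2497.
P_a = ½K_aγH² = 0.5×0.2497×21.0×6.9² = 124.8 kN/m, acting at H/3 = 2.300 m above the base.
FS_sliding = μW / P_a = 0.63×740.2 / 124.8 = 3.736.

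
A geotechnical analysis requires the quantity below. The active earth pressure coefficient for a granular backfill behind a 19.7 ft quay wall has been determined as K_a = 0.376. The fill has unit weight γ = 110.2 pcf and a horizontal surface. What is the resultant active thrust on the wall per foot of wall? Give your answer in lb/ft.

P = ½ K_a γ H² = 0.5 × 0.376 × 110.2 × 19.7² = 8040 lb/ft.

8040 lb/ft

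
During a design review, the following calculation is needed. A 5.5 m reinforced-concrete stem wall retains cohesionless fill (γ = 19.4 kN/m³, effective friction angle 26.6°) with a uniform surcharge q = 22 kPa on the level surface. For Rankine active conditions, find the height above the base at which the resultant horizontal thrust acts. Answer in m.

2.10 m

K_a = 0.3814.
Triangular part P₁ = ½K_aγH² = 111.9 at H/3 = 1.833 m; rectangular part P₂ = K_a q H = 46.15 at H/2 = 2.750 m.
ȳ = (P₁·1.833 + P₂·2.750)/(P₁+P₂) = 2.101 m.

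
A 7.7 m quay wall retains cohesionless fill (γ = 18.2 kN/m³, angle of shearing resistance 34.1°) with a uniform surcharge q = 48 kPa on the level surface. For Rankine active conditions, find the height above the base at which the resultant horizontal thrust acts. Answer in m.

3.09 m

K_a = 0.2815.
Triangular part P₁ = ½K_aγH² = 151.9 at H/3 = 2.567 m; rectangular part P₂ = K_a q H = 104.1 at H/2 = 3.850 m.
ȳ = (P₁·2.567 + P₂·3.850)/(P₁+P₂) = 3.088 m.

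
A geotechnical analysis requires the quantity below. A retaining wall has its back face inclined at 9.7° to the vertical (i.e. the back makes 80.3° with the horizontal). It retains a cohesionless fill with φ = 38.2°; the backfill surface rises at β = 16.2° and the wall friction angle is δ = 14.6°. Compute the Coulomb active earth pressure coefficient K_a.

0.352

K_a = sin²(α+φ) / [sin²α · sin(α−δ) · (1 + √{sin(φ+δ)sin(φ−β) / (sin(α−δ)sin(α+β))})²].
With α = 80.3°, φ = 38.2°, δ = 14.6°, β = 16.2°: K_a = 0.3520.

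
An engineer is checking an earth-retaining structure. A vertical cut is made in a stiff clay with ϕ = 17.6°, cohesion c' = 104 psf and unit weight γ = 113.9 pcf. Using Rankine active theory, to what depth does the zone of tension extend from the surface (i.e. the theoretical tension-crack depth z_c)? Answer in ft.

2.50 ft

K_a = tan²(45° − 17.6°/2) = 0.5357; √K_a = 0.7319.
The active pressure is zero where K_a γ z = 2c√K_a, so z_c = 2c/(γ√K_a) = 2×104/(113.9×0.7319) = 2.495 ft.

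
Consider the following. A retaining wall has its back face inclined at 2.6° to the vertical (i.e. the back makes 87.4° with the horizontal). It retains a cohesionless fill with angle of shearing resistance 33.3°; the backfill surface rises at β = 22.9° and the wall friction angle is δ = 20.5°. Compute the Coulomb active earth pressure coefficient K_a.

0.405

K_a = sin²(α+φ) / [sin²α · sin(α−δ) · (1 + √{sin(φ+δ)sin(φ−β) / (sin(α−δ)sin(α+β))})²].
With α = 87.4°, φ = 33.3°, δ = 20.5°, β = 22.9°: K_a = 0.4046.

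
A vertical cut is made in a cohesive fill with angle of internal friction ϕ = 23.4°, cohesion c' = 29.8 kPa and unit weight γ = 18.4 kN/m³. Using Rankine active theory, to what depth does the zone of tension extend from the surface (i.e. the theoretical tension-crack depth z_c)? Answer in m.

K_a = tan²(45° − 23.4°/2) = 0.4315; √K_a = 0.6569.
The active pressure is zero where K_a γ z = 2c√K_a, so z_c = 2c/(γ√K_a) = 2×29.8/(18.4×0.6569) = 4.931 m.

4.93 m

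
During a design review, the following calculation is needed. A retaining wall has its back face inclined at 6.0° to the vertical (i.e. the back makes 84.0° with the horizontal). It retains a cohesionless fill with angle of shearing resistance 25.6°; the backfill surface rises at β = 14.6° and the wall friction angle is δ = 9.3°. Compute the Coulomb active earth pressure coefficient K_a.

K_a = sin²(α+φ) / [sin²α · sin(α−δ) · (1 + √{sin(φ+δ)sin(φ−β) / (sin(α−δ)sin(α+β))})²].
With α = 84.0°, φ = 25.6°, δ = 9.3°, β = 14.6°: K_a = 0.5194.

0.519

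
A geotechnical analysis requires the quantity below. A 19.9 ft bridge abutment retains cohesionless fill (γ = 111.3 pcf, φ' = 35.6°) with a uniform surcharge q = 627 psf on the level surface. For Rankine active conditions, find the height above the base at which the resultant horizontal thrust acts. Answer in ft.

K_a = 0.2641.
Triangular part P₁ = ½K_aγH² = 5821 at H/3 = 6.633 ft; rectangular part P₂ = K_a q H = 3296 at H/2 = 9.950 ft.
ȳ = (P₁·6.633 + P₂·9.950)/(P₁+P₂) = 7.832 ft.

7.83 ft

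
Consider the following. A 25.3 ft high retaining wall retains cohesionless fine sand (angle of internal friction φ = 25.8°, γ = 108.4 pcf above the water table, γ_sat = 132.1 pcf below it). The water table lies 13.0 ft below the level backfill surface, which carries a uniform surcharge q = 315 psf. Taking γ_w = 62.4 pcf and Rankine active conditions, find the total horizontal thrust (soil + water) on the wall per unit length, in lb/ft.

K_a = tan²(45° − φ/2) = 0.3935.
γ' = 132.1 − 62.4 = 69.70 pcf. h₂ = H − d_w = 12.3 ft.
σ'_h: at surface K_a·q = 124.0; at WT K_a(q+γd_w) = 678.5; at base K_a(q+γd_w+γ'h₂) = 1016 psf.
P₁ = ½(124.0+678.5)×13.0 = 5216; P₂ = ½(678.5+1016)×12.3 = 10420; P_w = ½γ_w h₂² = 4720.
Total = 5216+10420+4720 = 20360 lb/ft.

20400 lb/ft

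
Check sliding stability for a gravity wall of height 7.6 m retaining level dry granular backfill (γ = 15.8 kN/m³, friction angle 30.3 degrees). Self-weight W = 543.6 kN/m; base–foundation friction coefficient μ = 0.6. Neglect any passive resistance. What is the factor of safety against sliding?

2.17

K_a = tan²(45° − 30.3°/2) = 0.3293.
P_a = ½K_aγH² = 0.5×0.3293×15.8×7.6² = 150.3 kN/m, acting at H/3 = 2.533 m above the base.
FS_sliding = μW / P_a = 0.6×543.6 / 150.3 = 2.170.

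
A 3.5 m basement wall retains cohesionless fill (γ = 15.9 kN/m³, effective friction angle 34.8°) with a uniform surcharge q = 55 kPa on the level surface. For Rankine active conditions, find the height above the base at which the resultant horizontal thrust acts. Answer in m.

K_a = 0.2733.
Triangular part P₁ = ½K_aγH² = 26.62 at H/3 = 1.167 m; rectangular part P₂ = K_a q H = 52.61 at H/2 = 1.750 m.
ȳ = (P₁·1.167 + P₂·1.750)/(P₁+P₂) = 1.554 m.

1.55 m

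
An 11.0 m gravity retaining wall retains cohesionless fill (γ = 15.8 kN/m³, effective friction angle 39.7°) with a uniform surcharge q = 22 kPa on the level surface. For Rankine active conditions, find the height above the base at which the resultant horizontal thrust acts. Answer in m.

4.04 m

K_a = 0.2204.
Triangular part P₁ = ½K_aγH² = 210.7 at H/3 = 3.667 m; rectangular part P₂ = K_a q H = 53.34 at H/2 = 5.500 m.
ȳ = (P₁·3.667 + P₂·5.500)/(P₁+P₂) = 4.037 m.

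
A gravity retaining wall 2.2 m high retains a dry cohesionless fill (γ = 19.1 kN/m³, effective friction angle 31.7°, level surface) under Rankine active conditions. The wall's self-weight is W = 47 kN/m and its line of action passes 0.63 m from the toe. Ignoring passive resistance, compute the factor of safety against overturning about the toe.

K_a = tan²(45° − 31.7°/2) = 0.3111.
P_a = ½K_aγH² = 0.5×0.3111×19.1×2.2² = 14.38 kN/m, acting at H/3 = 0.7333 m above the base.
Overturning moment M_o = P_a × H/3 = 14.38 × 0.7333 = 10.54.
Resisting moment M_r = W × 0.63 = 47 × 0.63 = 29.61.
FS_overturning = M_r/M_o = 29.61/10.54 = 2.808.

2.81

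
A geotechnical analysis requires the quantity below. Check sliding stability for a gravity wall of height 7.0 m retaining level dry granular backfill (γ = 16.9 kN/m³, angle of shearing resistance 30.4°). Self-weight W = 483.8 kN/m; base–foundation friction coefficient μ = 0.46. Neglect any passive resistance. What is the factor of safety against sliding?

1.64

K_a = tan²(45° − 30.4°/2) = 0.3280.
P_a = ½K_aγH² = 0.5×0.3280×16.9×7.0² = 135.8 kN/m, acting at H/3 = 2.333 m above the base.
FS_sliding = μW / P_a = 0.46×483.8 / 135.8 = 1.639.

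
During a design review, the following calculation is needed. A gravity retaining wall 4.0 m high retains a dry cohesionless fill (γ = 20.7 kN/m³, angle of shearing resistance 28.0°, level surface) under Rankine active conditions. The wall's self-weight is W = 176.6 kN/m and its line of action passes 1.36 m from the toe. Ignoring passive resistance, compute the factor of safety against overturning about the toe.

K_a = tan²(45° − 28.0°/2) = 0.3610.
P_a = ½K_aγH² = 0.5×0.3610×20.7×4.0² = 59.79 kN/m, acting at H/3 = 1.333 m above the base.
Overturning moment M_o = P_a × H/3 = 59.79 × 1.333 = 79.72.
Resisting moment M_r = W × 1.36 = 176.6 × 1.36 = 240.2.
FS_overturning = M_r/M_o = 240.2/79.72 = 3.013.

3.01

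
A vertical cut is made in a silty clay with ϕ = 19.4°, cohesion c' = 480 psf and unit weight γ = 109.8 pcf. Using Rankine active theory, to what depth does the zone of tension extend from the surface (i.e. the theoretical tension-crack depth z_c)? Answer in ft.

12.3 ft

K_a = tan²(45° − 19.4°/2) = 0.5013; √K_a = 0.7080.
The active pressure is zero where K_a γ z = 2c√K_a, so z_c = 2c/(γ√K_a) = 2×480/(109.8×0.7080) = 12.35 ft.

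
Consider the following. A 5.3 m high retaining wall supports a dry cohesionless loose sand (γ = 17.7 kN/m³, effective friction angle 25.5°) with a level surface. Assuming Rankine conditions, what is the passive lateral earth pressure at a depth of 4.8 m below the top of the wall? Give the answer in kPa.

213 kPa

K_p = (1 + sin φ)/(1 − sin φ) = 2.512.
σ_h = K_p γ z = 2.512 × 17.7 × 4.8 = 213.4 kPa.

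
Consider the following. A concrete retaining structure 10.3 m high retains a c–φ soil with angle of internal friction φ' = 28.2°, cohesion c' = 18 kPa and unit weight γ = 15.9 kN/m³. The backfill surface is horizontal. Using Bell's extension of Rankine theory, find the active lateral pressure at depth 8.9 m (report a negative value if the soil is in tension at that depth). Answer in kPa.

29.1 kPa

K_a = (1 − sin φ)/(1 + sin φ) = 0.3582.
σ_a = K_a γ z − 2c√K_a = 0.3582×15.9×8.9 − 2×18×0.5985 = 29.14 kPa.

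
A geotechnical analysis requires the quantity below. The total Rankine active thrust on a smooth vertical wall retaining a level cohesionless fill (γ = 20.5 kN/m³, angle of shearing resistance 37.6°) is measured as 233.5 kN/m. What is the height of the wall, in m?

K_a = 0.2421. P_a = ½ K_a γ H² ⇒ H = √(2P_a/(K_a γ)).
H = √(2×233.5/(0.2421×20.5)) = 9.700 m.

9.70 m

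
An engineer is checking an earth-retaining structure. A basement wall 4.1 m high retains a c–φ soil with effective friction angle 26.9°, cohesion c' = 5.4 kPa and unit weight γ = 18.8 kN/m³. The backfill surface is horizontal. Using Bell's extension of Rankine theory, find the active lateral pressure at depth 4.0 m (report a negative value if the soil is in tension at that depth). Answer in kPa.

K_a = (1 − sin φ)/(1 + sin φ) = 0.3770.
σ_a = K_a γ z − 2c√K_a = 0.3770×18.8×4.0 − 2×5.4×0.6140 = 21.72 kPa.

21.7 kPa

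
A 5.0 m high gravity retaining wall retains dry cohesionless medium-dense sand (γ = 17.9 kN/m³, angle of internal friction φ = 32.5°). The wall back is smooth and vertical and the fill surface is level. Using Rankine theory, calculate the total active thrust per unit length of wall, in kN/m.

67.3 kN/m

K_a = tan²(45° − φ/2) = 0.3010.
P_a = ½ K_a γ H² = 0.5 × 0.3010 × 17.9 × 5.0² = 67.34 kN/m.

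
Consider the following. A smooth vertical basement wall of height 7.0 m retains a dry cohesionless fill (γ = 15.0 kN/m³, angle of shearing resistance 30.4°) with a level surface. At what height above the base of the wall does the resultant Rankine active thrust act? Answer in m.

2.33 m

K_a = 0.3280.
The pressure distribution is triangular, so the resultant acts at H/3 above the base = 7.0/3 = 2.333 m.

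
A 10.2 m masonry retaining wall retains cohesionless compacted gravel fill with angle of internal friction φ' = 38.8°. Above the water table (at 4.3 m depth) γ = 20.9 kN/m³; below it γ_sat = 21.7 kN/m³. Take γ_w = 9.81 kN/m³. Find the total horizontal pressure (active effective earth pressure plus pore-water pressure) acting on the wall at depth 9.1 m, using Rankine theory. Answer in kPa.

80.8 kPa

K_a = (1 − sin φ)/(1 + sin φ) = 0.2296.
γ' = 21.7 − 9.81 = 11.89 kN/m³.
Effective vertical stress at 9.1 m: σ'_v = 20.9×4.3 + 11.89×4.80 = 146.9 kPa.
σ'_h = K_a σ'_v = 0.2296 × 146.9 = 33.73 kPa; u = γ_w × 4.80 = 47.09 kPa.
Total σ_h = 33.73 + 47.09 = 80.82 kPa.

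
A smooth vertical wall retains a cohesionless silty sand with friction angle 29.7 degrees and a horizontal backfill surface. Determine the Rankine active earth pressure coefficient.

0.337

K_a = tan²(45° − φ/2) = tan²(30.15°) = 0.3374.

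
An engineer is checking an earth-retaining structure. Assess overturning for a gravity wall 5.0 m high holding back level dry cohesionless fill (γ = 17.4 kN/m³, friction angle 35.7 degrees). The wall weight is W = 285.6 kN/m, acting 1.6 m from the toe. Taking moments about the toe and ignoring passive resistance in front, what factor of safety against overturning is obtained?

K_a = tan²(45° − 35.7°/2) = 0.2630.
P_a = ½K_aγH² = 0.5×0.2630×17.4×5.0² = 57.20 kN/m, acting at H/3 = 1.667 m above the base.
Overturning moment M_o = P_a × H/3 = 57.20 × 1.667 = 95.33.
Resisting moment M_r = W × 1.6 = 285.6 × 1.6 = 457.0.
FS_overturning = M_r/M_o = 457.0/95.33 = 4.793.

4.79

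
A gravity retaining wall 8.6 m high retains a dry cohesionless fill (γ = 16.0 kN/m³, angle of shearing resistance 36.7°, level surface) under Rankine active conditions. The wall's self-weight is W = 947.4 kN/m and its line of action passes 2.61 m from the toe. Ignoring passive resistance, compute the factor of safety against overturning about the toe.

5.79

K_a = tan²(45° − 36.7°/2) = 0.2519.
P_a = ½K_aγH² = 0.5×0.2519×16.0×8.6² = 149.0 kN/m, acting at H/3 = 2.867 m above the base.
Overturning moment M_o = P_a × H/3 = 149.0 × 2.867 = 427.2.
Resisting moment M_r = W × 2.61 = 947.4 × 2.61 = 2473.
FS_overturning = M_r/M_o = 2473/427.2 = 5.788.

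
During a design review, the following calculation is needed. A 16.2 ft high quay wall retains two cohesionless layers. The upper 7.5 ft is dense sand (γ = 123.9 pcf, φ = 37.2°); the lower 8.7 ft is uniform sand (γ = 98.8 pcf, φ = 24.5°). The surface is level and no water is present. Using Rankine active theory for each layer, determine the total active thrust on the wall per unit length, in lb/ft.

5750 lb/ft

K_a1 = tan²(45°−37.2°/2) = 0.2464; K_a2 = tan²(45°−24.5°/2) = 0.4137.
Layer 1: σ at base = K_a1 γ₁ h₁ = 229.0 psf; P₁ = ½×229.0×7.5 = 858.7.
Layer 2: σ_v at top = γ₁h₁ = 929.2; σ_h top = K_a2×929.2 = 384.5; σ_h base = K_a2×(929.2+98.8×8.7) = 740.1.
P₂ = ½(384.5+740.1)×8.7 = 4892. Total P_a = 858.7+4892 = 5750 lb/ft.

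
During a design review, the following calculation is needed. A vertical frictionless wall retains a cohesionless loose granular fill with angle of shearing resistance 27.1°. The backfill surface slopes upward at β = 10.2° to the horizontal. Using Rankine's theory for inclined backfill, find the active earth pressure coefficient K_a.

0.396

K_a = cos β · (cos β − √(cos²β − cos²φ)) / (cos β + √(cos²β − cos²φ)).
cos β = 0.9842, cos φ = 0.8902, √(cos²β − cos²φ) = 0.4197.
K_a = 0.9842 × (0.9842 − 0.4197)/(0.9842 + 0.4197) = 0.3957.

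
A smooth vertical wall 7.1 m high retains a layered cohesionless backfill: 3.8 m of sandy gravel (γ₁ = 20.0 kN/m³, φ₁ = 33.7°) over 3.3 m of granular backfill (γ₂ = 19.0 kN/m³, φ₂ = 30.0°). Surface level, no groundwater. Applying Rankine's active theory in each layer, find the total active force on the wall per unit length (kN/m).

K_a1 = tan²(45°−33.7°/2) = 0.2863; K_a2 = tan²(45°−30.0°/2) = 0.3333.
Layer 1: σ at base = K_a1 γ₁ h₁ = 21.76 kPa; P₁ = ½×21.76×3.8 = 41.34.
Layer 2: σ_v at top = γ₁h₁ = 76.00; σ_h top = K_a2×76.00 = 25.33; σ_h base = K_a2×(76.00+19.0×3.3) = 46.23.
P₂ = ½(25.33+46.23)×3.3 = 118.1. Total P_a = 41.34+118.1 = 159.4 kN/m.

159 kN/m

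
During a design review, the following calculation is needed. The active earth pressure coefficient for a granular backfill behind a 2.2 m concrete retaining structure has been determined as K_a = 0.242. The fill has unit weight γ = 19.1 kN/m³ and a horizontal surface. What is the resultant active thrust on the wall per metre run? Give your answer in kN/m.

11.2 kN/m

P = ½ K_a γ H² = 0.5 × 0.242 × 19.1 × 2.2² = 11.19 kN/m.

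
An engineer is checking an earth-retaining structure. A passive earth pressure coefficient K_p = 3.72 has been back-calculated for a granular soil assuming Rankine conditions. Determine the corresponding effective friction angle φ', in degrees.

35.2°

K_p = (1+sin φ)/(1−sin φ) ⇒ sin φ = (K_p − 1)/(K_p + 1) = 0.5763.
φ = arcsin(0.5763) = 35.19°.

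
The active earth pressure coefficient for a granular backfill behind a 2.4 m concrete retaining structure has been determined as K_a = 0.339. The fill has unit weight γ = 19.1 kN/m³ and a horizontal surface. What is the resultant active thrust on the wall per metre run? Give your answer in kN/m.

18.6 kN/m

P = ½ K_a γ H² = 0.5 × 0.339 × 19.1 × 2.4² = 18.65 kN/m.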